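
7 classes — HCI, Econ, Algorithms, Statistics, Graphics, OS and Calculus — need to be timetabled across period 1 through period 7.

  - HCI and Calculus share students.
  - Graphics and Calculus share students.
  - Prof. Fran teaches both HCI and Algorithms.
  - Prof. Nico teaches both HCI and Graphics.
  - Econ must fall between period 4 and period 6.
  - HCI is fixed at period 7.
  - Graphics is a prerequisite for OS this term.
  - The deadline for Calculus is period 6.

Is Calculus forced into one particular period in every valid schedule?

No

Calculus can be period 1 (e.g. Statistics in period 1; Calculus in period 1; Econ in period 4; HCI in period 7; Algorithms in period 1; Graphics in period 2; OS in period 3) or period 2 (e.g. Statistics in period 1, Graphics in period 1, Algorithms in period 1, Econ in period 4, OS in period 2, HCI in period 7, Calculus in period 2).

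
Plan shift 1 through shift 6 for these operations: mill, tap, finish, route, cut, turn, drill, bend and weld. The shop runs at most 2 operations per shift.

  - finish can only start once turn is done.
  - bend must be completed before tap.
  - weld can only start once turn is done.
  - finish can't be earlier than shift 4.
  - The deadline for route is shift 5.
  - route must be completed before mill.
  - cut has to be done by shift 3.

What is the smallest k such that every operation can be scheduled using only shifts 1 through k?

The precedence chain requires at least 2 distinct shifts.
With at most 2 per shift and 9 operations, at least 5 shifts are needed.
finish can't be placed before shift 4, so the schedule must run through at least shift 4.
5 works (last occupied shift: shift 5): for example finish in shift 4; cut in shift 1; route in shift 2; bend in shift 2; tap in shift 3; mill in shift 3; drill in shift 5; turn in shift 1; weld in shift 4.

5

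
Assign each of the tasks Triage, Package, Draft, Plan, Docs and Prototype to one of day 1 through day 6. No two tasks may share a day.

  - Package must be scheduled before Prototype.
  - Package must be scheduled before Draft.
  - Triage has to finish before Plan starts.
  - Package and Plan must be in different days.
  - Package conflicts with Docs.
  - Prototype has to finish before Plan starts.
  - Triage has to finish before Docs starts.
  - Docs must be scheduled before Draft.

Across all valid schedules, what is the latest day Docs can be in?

Precedence pushes Docs to at least day 2; downstream work caps Docs at day 5.
Docs at day 5 is achievable: Package in day 2, Docs in day 5, Plan in day 4, Draft in day 6, Prototype in day 3, Triage in day 1.

day 5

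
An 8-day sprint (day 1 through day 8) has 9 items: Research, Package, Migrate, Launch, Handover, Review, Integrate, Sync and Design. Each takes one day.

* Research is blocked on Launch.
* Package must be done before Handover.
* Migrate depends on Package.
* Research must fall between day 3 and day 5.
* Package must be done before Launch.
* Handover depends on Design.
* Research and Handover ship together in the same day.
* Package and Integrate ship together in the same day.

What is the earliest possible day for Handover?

day 3

Handover must be in the same day as Research, which can't be before day 3, so Handover is at least day 3; Handover must be in the same day as Research, which can't be after day 5, so Handover is at most day 5.
Handover at day 3 is achievable: Sync -> day 1, Package -> day 1, Handover -> day 3, Review -> day 1, Launch -> day 2, Research -> day 3, Migrate -> day 2, Design -> day 1, Integrate -> day 1.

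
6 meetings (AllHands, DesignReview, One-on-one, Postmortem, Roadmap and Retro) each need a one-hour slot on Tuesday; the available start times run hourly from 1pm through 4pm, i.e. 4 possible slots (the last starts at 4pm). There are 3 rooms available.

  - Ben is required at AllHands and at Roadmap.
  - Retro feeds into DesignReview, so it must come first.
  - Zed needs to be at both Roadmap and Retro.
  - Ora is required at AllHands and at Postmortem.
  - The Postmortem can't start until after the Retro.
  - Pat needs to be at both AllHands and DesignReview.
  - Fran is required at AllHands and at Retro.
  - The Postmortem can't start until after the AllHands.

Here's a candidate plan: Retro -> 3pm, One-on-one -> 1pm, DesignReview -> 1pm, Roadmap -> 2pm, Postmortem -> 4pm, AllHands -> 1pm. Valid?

The Postmortem can't start until after the Retro — holds.
Ben is required at AllHands and at Roadmap — holds.
Pat needs to be at both AllHands and DesignReview — violated.
Zed needs to be at both Roadmap and Retro — holds.
The Postmortem can't start until after the AllHands — holds.
There are 3 rooms available — holds.
Fran is required at AllHands and at Retro — holds.
Retro feeds into DesignReview, so it must come first — violated.
Ora is required at AllHands and at Postmortem — holds.

No. Pat needs to be at both AllHands and DesignReview is not satisfied.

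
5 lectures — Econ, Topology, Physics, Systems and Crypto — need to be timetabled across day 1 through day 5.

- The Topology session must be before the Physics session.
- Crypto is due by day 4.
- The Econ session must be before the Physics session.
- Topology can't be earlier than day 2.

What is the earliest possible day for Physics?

Precedence pushes Physics to at least day 3.
Physics at day 3 is achievable: Physics in day 3, Crypto in day 1, Systems in day 1, Econ in day 1, Topology in day 2.

day 3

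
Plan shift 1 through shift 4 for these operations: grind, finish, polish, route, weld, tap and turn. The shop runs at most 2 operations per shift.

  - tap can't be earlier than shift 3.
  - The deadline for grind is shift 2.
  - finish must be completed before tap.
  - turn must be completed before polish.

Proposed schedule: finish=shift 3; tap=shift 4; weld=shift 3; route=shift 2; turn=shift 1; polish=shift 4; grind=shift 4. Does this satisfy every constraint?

turn must be completed before polish — holds.
finish must be completed before tap — holds.
The deadline for grind is shift 2 — violated.
The shop runs at most 2 operations per shift — violated.
tap can't be earlier than shift 3 — holds.

Invalid. The deadline for grind is shift 2.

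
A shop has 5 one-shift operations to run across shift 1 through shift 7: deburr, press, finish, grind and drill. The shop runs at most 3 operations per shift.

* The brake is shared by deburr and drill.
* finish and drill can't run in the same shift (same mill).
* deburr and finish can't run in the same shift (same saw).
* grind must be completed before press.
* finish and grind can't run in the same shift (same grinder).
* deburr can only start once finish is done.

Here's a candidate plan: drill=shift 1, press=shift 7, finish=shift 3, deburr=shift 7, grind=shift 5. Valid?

deburr and finish can't run in the same shift (same saw) — holds.
The brake is shared by deburr and drill — holds.
The shop runs at most 3 operations per shift — holds.
finish and grind can't run in the same shift (same grinder) — holds.
deburr can only start once finish is done — holds.
finish and drill can't run in the same shift (same mill) — holds.
grind must be completed before press — holds.

Yes, all constraints hold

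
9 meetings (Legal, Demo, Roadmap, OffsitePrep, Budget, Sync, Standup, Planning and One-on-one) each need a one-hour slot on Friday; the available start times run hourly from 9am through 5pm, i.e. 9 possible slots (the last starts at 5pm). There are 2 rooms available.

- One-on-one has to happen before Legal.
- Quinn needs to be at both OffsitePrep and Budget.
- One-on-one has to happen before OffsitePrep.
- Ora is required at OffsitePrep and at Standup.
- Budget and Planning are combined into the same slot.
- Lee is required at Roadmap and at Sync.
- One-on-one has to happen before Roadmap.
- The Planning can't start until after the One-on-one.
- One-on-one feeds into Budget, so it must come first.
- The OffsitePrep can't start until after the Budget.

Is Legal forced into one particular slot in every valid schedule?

No

Legal can be 10am (e.g. Standup -> 1pm; OffsitePrep -> 12pm; Roadmap -> 10am; Budget -> 11am; Sync -> 12pm; Planning -> 11am; Legal -> 10am; One-on-one -> 9am; Demo -> 9am) or 11am (e.g. OffsitePrep=11am, One-on-one=9am, Planning=10am, Standup=12pm, Roadmap=12pm, Sync=1pm, Legal=11am, Budget=10am, Demo=9am).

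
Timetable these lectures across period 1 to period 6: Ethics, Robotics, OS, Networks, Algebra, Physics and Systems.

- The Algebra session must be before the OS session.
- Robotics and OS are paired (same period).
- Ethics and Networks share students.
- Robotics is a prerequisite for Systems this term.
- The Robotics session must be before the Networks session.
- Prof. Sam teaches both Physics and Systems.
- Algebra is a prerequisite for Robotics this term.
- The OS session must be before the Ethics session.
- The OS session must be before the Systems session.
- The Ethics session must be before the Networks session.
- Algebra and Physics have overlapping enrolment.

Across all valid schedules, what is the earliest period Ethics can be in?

Precedence pushes Ethics to at least period 3; downstream work caps Ethics at period 5.
Ethics at period 3 is achievable: Algebra=period 1, Networks=period 4, Robotics=period 2, Ethics=period 3, OS=period 2, Physics=period 2, Systems=period 3.

period 3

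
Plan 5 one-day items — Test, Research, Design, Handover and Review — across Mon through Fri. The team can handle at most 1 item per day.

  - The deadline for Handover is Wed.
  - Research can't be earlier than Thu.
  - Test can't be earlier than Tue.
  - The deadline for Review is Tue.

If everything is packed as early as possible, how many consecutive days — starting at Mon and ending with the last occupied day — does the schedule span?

With at most 1 per day and 5 work items, at least 5 days are needed.
Research can't be placed before Thu — that is day 4 counting from Mon — so the schedule must run through at least 4 days.
5 works (last occupied day: Fri): for example Test in Wed, Design in Fri, Handover in Tue, Review in Mon, Research in Thu.

5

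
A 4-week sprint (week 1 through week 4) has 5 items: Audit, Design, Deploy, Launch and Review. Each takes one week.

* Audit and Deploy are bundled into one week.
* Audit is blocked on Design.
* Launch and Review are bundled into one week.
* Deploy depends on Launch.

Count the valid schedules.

14

Splitting on Audit: it can be week 2 (1), week 3 (4), week 4 (9). Listing each branch's schedules as (Design, Deploy, Launch, Review) by week number:
Audit=week 2: (1,2,1,1) — 1.
Audit=week 3: (1,3,1,1) (1,3,2,2) (2,3,1,1) (2,3,2,2) — 4.
Audit=week 4: (1,4,1,1) (1,4,2,2) (1,4,3,3) (2,4,1,1) (2,4,2,2) (2,4,3,3) (3,4,1,1) (3,4,2,2) (3,4,3,3) — 9.
Summing: 1 + 4 + 9 = 14.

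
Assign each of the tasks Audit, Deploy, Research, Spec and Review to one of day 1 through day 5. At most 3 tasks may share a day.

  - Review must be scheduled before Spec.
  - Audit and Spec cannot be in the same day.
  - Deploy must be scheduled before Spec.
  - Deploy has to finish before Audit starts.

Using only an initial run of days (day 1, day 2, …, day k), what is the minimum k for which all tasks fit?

The precedence chain requires at least 2 distinct days.
With at most 3 per day and 5 tasks, at least 2 days are needed.
Could 2 days be enough, i.e. nothing placed later than day 2? No: Spec must come after Deploy (at day 1 or later) → {day 2}; Deploy must come before Spec (at day 2 or earlier) → {day 1}; Audit must come after Deploy (at day 1 or later) → {day 2}; Spec can't share with Audit (day 2) → nothing is left.
So 2 days is not enough.
3 works (last occupied day: day 3): for example Spec in day 2; Deploy in day 1; Audit in day 3; Review in day 1; Research in day 1.

3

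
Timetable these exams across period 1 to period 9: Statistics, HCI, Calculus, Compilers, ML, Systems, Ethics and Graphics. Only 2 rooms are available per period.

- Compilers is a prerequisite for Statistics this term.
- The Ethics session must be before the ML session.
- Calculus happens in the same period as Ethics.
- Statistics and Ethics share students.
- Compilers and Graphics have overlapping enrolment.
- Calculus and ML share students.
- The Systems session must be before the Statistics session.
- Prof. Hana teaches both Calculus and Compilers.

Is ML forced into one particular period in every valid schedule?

No

ML can be period 2 (e.g. Compilers -> period 2; Systems -> period 3; Graphics -> period 4; ML -> period 2; HCI -> period 3; Calculus -> period 1; Statistics -> period 4; Ethics -> period 1) or period 3 (e.g. Systems in period 1, Statistics in period 3, ML in period 3, HCI in period 4, Calculus in period 2, Ethics in period 2, Compilers in period 1, Graphics in period 4).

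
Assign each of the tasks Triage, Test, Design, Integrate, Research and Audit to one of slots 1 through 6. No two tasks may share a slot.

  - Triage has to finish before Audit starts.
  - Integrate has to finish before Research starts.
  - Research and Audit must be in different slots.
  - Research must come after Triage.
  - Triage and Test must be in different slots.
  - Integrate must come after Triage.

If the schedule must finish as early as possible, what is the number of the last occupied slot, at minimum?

The precedence chain requires at least 3 distinct slots.
With at most 1 per slot and 6 tasks, at least 6 slots are needed.
6 works (last occupied slot: 6): for example Design -> 6, Integrate -> 2, Triage -> 1, Research -> 3, Test -> 5, Audit -> 4.

6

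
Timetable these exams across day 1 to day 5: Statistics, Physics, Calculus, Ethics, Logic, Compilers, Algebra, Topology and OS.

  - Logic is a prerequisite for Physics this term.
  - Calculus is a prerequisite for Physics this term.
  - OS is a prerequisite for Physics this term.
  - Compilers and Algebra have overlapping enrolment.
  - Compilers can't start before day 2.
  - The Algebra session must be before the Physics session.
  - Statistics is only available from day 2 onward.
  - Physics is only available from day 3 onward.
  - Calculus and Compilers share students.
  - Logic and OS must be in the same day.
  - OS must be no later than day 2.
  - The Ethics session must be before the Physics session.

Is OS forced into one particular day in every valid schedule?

OS can be day 1 (e.g. Calculus=day 1, Statistics=day 2, Ethics=day 1, Topology=day 1, OS=day 1, Physics=day 3, Algebra=day 1, Logic=day 1, Compilers=day 2) or day 2 (e.g. Physics=day 3, Logic=day 2, Topology=day 1, Calculus=day 1, Algebra=day 1, Ethics=day 1, OS=day 2, Compilers=day 2, Statistics=day 2).

No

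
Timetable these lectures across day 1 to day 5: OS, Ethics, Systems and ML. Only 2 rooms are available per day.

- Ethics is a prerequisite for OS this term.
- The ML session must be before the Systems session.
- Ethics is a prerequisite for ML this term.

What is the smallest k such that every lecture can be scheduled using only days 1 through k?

The precedence chain requires at least 3 distinct days.
With at most 2 per day and 4 lectures, at least 2 days are needed.
3 works (last occupied day: day 3): for example Systems in day 3, ML in day 2, Ethics in day 1, OS in day 2.

3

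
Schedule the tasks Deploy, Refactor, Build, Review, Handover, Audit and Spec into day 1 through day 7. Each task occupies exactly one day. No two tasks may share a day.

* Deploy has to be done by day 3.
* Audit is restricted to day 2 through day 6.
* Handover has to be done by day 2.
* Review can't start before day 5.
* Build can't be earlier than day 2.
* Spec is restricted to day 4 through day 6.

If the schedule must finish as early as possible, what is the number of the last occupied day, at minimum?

With at most 1 per day and 7 tasks, at least 7 days are needed.
Review can't be placed before day 5, so the schedule must run through at least day 5.
7 works (last occupied day: day 7): for example Audit in day 3; Handover in day 1; Review in day 5; Deploy in day 2; Refactor in day 7; Build in day 6; Spec in day 4.

7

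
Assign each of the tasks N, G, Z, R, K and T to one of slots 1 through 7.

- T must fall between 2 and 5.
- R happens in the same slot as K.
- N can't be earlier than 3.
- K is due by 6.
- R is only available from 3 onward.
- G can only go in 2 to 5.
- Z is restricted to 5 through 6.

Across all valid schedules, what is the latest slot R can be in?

6

R is available from 3; R must be in the same slot as K, which can't be after 6, so R is at most 6.
R at 6 is achievable: Z=5; G=2; R=6; T=2; K=6; N=3.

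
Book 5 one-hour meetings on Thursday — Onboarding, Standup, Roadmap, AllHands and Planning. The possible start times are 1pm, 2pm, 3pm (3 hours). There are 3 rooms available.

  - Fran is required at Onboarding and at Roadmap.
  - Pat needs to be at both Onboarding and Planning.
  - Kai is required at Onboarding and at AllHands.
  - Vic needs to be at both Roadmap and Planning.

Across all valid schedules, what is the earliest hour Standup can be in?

Standup at 1pm is achievable: Onboarding in 1pm; Roadmap in 2pm; AllHands in 2pm; Standup in 1pm; Planning in 3pm.

1pm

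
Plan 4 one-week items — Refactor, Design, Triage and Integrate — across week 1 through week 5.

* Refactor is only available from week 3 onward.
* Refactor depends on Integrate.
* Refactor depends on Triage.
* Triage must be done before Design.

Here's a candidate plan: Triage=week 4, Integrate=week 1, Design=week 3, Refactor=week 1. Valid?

Triage must be done before Design — violated.
Refactor depends on Integrate — violated.
Refactor is only available from week 3 onward — violated.
Refactor depends on Triage — violated.

Invalid. Refactor depends on Triage.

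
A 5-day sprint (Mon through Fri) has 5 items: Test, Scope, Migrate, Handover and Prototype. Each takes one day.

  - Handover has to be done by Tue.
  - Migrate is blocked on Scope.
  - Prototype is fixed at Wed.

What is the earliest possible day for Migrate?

Precedence pushes Migrate to at least Tue.
Migrate at Tue is achievable: Prototype=Wed; Scope=Mon; Test=Mon; Migrate=Tue; Handover=Mon.

Tue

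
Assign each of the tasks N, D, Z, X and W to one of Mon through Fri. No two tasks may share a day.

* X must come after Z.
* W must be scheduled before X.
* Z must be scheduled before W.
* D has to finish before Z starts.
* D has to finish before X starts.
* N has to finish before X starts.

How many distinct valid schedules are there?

Enumerating: W in Wed; X in Fri; N in Thu; D in Mon; Z in Tue | X=Fri; N=Wed; D=Mon; Z=Tue; W=Thu | X -> Fri, N -> Tue, W -> Thu, D -> Mon, Z -> Wed | Z=Wed, N=Mon, D=Tue, X=Fri, W=Thu.

4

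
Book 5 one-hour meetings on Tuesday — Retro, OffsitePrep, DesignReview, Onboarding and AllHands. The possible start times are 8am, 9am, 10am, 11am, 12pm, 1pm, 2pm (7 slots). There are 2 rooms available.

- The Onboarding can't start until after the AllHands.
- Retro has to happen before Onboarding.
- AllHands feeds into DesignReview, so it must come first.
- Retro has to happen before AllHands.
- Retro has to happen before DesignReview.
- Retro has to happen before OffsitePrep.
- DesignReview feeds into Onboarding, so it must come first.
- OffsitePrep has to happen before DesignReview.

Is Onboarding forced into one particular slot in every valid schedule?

Onboarding can be 11am (e.g. Onboarding -> 11am, OffsitePrep -> 9am, AllHands -> 9am, Retro -> 8am, DesignReview -> 10am) or 12pm (e.g. DesignReview in 10am, OffsitePrep in 9am, Onboarding in 12pm, Retro in 8am, AllHands in 9am).

No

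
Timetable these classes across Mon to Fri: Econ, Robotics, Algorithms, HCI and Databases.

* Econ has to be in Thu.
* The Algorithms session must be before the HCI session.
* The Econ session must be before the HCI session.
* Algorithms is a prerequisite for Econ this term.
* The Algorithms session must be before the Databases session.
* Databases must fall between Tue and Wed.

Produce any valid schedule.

Robotics in Mon; Algorithms in Mon; HCI in Fri; Databases in Tue; Econ in Thu

Checking: Econ(Thu) before HCI(Fri); Algorithms(Mon) before HCI(Fri); Algorithms(Mon) before Databases(Tue); Algorithms(Mon) before Econ(Thu); Econ=Thu in [Thu,Thu]; Databases=Tue in [Tue,Wed].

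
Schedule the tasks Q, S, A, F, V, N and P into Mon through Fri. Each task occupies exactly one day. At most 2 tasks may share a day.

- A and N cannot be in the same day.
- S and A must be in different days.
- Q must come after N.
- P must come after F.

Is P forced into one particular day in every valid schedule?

P can be Tue (e.g. A in Thu, S in Wed, Q in Tue, N in Mon, V in Wed, F in Mon, P in Tue) or Wed (e.g. F=Mon, V=Thu, S=Tue, Q=Tue, A=Wed, P=Wed, N=Mon).

No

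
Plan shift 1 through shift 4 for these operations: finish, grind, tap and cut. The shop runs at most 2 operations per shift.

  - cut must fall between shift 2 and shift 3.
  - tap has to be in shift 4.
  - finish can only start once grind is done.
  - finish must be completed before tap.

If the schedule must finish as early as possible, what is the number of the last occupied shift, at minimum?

shift 4

The precedence chain requires at least 3 distinct shifts.
With at most 2 per shift and 4 operations, at least 2 shifts are needed.
tap can't be placed before shift 4, so the schedule must run through at least shift 4.
4 works (last occupied shift: shift 4): for example grind=shift 1, tap=shift 4, finish=shift 2, cut=shift 2.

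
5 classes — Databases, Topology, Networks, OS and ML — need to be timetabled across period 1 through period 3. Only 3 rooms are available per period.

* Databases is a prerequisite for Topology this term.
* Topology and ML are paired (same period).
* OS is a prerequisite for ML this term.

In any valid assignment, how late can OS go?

period 2

Downstream work caps OS at period 2.
OS at period 2 is achievable: ML -> period 3; Networks -> period 1; OS -> period 2; Databases -> period 1; Topology -> period 3.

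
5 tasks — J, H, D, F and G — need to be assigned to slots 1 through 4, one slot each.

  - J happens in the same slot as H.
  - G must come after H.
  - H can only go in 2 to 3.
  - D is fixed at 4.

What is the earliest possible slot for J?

J must be in the same slot as H, which can't be before 2, so J is at least 2; J must be in the same slot as H, which can't be after 3, so J is at most 3.
J at 2 is achievable: D -> 4, J -> 2, G -> 3, F -> 1, H -> 2.

2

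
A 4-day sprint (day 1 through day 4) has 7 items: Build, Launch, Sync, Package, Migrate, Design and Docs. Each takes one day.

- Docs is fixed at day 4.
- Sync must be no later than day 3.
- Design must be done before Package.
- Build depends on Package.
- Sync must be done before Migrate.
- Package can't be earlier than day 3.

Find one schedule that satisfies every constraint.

Sync in day 1, Launch in day 1, Design in day 1, Build in day 4, Package in day 3, Migrate in day 2, Docs in day 4

Checking: Package(day 3) before Build(day 4); Design(day 1) before Package(day 3); Sync(day 1) before Migrate(day 2); Package=day 3 in [day 3,day 4]; Sync=day 1 in [day 1,day 3]; Docs=day 4 in [day 4,day 4].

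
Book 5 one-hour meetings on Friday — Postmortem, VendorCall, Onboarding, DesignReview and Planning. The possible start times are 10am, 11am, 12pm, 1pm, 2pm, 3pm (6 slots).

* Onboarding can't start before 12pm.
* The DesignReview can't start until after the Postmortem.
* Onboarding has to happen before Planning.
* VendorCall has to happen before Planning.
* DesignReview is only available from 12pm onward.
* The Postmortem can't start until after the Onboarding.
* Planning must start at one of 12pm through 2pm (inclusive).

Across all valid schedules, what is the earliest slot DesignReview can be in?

2pm

DesignReview is available from 12pm; precedence pushes DesignReview to at least 2pm.
DesignReview at 2pm is achievable: Postmortem in 1pm, Planning in 1pm, VendorCall in 10am, Onboarding in 12pm, DesignReview in 2pm.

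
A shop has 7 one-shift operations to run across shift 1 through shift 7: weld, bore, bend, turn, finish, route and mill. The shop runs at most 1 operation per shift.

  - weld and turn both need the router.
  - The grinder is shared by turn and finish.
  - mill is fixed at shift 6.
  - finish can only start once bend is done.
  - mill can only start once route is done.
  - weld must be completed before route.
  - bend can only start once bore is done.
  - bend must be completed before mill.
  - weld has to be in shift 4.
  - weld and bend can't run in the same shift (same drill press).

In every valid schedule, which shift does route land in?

shift 5

weld is fixed at shift 4 and must come before route, so route is at least shift 5.
mill is fixed at shift 6 and must come after route, so route is at most shift 5.
So route must be shift 5.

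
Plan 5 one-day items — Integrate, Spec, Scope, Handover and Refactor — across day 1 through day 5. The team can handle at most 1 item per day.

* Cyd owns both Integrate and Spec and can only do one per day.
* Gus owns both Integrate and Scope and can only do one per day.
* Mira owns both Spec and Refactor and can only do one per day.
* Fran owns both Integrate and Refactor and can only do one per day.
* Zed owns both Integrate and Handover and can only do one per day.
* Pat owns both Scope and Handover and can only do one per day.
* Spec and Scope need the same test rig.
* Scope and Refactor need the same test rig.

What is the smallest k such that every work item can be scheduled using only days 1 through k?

With at most 1 per day and 5 work items, at least 5 days are needed.
5 works (last occupied day: day 5): for example Handover -> day 4; Refactor -> day 5; Spec -> day 2; Scope -> day 3; Integrate -> day 1.

5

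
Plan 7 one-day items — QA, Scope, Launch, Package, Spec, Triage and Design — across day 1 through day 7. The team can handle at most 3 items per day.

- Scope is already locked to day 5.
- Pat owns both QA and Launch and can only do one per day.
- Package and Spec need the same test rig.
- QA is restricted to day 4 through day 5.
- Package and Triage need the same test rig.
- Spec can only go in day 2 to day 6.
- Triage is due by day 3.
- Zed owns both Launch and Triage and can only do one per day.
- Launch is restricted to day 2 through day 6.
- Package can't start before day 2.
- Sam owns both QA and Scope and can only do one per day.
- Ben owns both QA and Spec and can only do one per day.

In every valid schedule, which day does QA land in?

day 4

QA's window is day 4–day 5.
Scope is fixed at day 5, and QA can't share a day with Scope.
So QA must be day 4.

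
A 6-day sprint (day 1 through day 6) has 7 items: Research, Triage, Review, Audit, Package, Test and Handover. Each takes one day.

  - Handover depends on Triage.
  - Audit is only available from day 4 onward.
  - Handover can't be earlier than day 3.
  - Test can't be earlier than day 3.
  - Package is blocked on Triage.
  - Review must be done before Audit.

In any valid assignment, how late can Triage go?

Downstream work caps Triage at day 5.
Triage at day 5 is achievable: Review=day 1; Test=day 3; Handover=day 6; Audit=day 4; Research=day 1; Package=day 6; Triage=day 5.

day 5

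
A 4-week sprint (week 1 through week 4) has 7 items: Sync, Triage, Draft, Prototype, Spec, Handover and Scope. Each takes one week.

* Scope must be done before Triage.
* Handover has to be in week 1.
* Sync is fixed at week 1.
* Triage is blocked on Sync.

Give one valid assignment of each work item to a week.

Handover=week 1; Draft=week 1; Scope=week 1; Triage=week 2; Spec=week 1; Prototype=week 1; Sync=week 1

Checking: Sync(week 1) before Triage(week 2); Scope(week 1) before Triage(week 2); Sync=week 1 in [week 1,week 1]; Handover=week 1 in [week 1,week 1].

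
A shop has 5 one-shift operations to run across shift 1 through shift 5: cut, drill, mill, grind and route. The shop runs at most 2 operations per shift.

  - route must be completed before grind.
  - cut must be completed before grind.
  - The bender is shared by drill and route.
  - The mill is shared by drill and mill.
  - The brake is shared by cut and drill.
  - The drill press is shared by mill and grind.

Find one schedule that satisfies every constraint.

grind=shift 2; drill=shift 2; route=shift 1; cut=shift 1; mill=shift 3

Checking: cut(shift 1) before grind(shift 2); route(shift 1) before grind(shift 2); drill(shift 2) != mill(shift 3); cut(shift 1) != drill(shift 2); drill(shift 2) != route(shift 1); mill(shift 3) != grind(shift 2); max 2 per shift (cap 2).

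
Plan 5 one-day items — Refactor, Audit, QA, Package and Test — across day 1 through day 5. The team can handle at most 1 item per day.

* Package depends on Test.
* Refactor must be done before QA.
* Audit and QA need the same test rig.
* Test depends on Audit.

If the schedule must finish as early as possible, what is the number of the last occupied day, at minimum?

5

The precedence chain requires at least 3 distinct days.
With at most 1 per day and 5 tasks, at least 5 days are needed.
5 works (last occupied day: day 5): for example Package in day 5; QA in day 4; Audit in day 1; Test in day 2; Refactor in day 3.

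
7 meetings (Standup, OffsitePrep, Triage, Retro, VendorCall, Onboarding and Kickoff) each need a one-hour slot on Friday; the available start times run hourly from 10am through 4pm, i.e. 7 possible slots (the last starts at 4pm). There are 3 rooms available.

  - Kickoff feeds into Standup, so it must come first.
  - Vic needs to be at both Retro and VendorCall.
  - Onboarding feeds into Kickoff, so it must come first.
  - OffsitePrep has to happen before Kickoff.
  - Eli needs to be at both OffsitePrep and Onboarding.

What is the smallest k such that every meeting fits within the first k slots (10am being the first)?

The precedence chain requires at least 3 distinct slots.
With at most 3 per slot and 7 meetings, at least 3 slots are needed.
Could 3 slots be enough, i.e. nothing placed later than 12pm? No: Kickoff must come after OffsitePrep (at 10am or later) → {11am, 12pm}; OffsitePrep must come before Kickoff (at 12pm or earlier) → {10am, 11am}; Onboarding must come before Kickoff (at 12pm or earlier) → {10am, 11am}; Standup must come after Kickoff (at 11am or later) → {12pm}; Kickoff must come before Standup (at 12pm or earlier) → {11am}; OffsitePrep must come before Kickoff (at 11am or earlier) → {10am}; Onboarding must come before Kickoff (at 11am or earlier) → {10am}; Onboarding can't share with OffsitePrep (10am) → nothing is left.
So 3 slots is not enough.
4 works (last occupied slot: 1pm): for example Onboarding in 11am; VendorCall in 11am; Standup in 1pm; Retro in 10am; OffsitePrep in 10am; Triage in 10am; Kickoff in 12pm.

4 slots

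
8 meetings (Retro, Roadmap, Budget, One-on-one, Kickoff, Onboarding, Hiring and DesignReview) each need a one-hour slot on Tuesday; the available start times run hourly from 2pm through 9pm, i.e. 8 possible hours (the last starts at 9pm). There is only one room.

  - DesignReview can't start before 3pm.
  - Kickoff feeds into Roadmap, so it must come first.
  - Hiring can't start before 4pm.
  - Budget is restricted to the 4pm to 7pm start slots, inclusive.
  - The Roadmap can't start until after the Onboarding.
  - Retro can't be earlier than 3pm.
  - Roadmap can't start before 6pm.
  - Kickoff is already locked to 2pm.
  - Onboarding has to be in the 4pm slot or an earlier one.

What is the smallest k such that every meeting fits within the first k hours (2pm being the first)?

The precedence chain requires at least 2 distinct hours.
With at most 1 per hour and 8 meetings, at least 8 hours are needed.
Roadmap can't be placed before 6pm — that is hour 5 counting from 2pm — so the schedule must run through at least 5 hours.
8 works (last occupied hour: 9pm): for example Hiring in 5pm; Retro in 7pm; DesignReview in 8pm; Roadmap in 6pm; Onboarding in 3pm; One-on-one in 9pm; Kickoff in 2pm; Budget in 4pm.

8 hours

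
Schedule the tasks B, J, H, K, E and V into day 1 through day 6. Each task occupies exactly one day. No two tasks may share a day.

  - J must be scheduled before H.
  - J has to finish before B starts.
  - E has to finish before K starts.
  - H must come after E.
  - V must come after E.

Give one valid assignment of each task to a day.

V -> day 6, H -> day 3, E -> day 1, J -> day 2, K -> day 5, B -> day 4

Checking: J(day 2) before H(day 3); J(day 2) before B(day 4); E(day 1) before H(day 3); E(day 1) before V(day 6); E(day 1) before K(day 5); max 1 per day (cap 1).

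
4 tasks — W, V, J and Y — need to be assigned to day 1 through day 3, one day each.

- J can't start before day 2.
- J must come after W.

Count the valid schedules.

Splitting on W: it can be day 1 (18), day 2 (9). Listing each branch's schedules as (V, J, Y) by day number:
W=day 1: (1,2,1) (1,2,2) (1,2,3) (1,3,1) (1,3,2) (1,3,3) (2,2,1) (2,2,2) (2,2,3) (2,3,1) (2,3,2) (2,3,3) (3,2,1) (3,2,2) (3,2,3) (3,3,1) (3,3,2) (3,3,3) — 18.
W=day 2: (1,3,1) (1,3,2) (1,3,3) (2,3,1) (2,3,2) (2,3,3) (3,3,1) (3,3,2) (3,3,3) — 9.
Summing: 18 + 9 = 27.

27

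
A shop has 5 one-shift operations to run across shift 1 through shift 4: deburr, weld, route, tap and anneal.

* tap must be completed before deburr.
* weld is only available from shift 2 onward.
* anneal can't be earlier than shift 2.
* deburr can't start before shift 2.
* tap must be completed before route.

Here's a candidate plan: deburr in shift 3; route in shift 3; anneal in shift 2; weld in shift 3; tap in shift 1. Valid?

tap must be completed before deburr — holds.
deburr can't start before shift 2 — holds.
weld is only available from shift 2 onward — holds.
anneal can't be earlier than shift 2 — holds.
tap must be completed before route — holds.

Valid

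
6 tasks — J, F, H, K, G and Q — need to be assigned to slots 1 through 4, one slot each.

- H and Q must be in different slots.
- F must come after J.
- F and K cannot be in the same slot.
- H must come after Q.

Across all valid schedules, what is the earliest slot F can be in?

Precedence pushes F to at least 2.
F at 2 is achievable: G in 1, Q in 1, J in 1, F in 2, K in 1, H in 2.

2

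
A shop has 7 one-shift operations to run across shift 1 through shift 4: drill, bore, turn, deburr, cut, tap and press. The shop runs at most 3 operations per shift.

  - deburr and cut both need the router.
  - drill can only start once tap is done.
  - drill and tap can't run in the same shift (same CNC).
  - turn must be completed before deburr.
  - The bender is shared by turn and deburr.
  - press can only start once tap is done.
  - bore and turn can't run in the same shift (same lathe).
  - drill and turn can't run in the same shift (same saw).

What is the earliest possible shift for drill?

Precedence pushes drill to at least shift 2.
drill at shift 2 is achievable: bore=shift 3; press=shift 2; cut=shift 1; tap=shift 1; deburr=shift 2; drill=shift 2; turn=shift 1.

shift 2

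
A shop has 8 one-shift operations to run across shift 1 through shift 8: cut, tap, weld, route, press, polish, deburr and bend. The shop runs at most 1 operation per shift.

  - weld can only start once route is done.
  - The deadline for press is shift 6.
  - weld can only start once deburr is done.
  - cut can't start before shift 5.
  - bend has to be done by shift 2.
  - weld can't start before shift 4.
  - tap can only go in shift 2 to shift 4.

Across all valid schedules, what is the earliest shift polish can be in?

shift 1

polish at shift 1 is achievable: cut in shift 5; weld in shift 8; tap in shift 3; bend in shift 2; press in shift 4; polish in shift 1; route in shift 6; deburr in shift 7.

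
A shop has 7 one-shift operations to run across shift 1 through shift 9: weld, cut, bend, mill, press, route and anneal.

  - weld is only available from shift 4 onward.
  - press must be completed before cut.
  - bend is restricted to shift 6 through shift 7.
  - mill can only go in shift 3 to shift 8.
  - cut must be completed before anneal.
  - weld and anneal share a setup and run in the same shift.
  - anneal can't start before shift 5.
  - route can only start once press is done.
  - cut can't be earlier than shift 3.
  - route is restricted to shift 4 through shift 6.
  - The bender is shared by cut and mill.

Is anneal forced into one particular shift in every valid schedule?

No

anneal can be shift 5 (e.g. press -> shift 1, bend -> shift 6, weld -> shift 5, cut -> shift 4, anneal -> shift 5, route -> shift 4, mill -> shift 3) or shift 6 (e.g. bend=shift 6; route=shift 4; anneal=shift 6; press=shift 1; cut=shift 4; weld=shift 6; mill=shift 3).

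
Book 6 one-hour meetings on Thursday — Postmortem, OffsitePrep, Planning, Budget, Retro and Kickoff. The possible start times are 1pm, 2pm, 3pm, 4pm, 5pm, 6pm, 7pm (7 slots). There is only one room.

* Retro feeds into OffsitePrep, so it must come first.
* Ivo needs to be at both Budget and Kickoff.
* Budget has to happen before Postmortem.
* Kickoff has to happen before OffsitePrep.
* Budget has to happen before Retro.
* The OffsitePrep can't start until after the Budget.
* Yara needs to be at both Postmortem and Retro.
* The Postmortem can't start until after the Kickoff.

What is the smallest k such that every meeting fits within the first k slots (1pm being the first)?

6 slots

The precedence chain requires at least 3 distinct slots.
With at most 1 per slot and 6 meetings, at least 6 slots are needed.
6 works (last occupied slot: 6pm): for example Retro in 2pm, OffsitePrep in 4pm, Kickoff in 3pm, Budget in 1pm, Planning in 6pm, Postmortem in 5pm.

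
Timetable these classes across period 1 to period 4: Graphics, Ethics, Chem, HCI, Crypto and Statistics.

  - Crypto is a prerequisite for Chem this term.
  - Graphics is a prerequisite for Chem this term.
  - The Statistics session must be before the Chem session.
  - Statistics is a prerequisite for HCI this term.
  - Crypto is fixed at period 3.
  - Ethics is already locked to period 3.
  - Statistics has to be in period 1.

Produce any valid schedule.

Chem in period 4; Crypto in period 3; Statistics in period 1; Ethics in period 3; Graphics in period 1; HCI in period 2

Checking: Graphics(period 1) before Chem(period 4); Statistics(period 1) before Chem(period 4); Crypto(period 3) before Chem(period 4); Statistics(period 1) before HCI(period 2); Statistics=period 1 in [period 1,period 1]; Crypto=period 3 in [period 3,period 3]; Ethics=period 3 in [period 3,period 3].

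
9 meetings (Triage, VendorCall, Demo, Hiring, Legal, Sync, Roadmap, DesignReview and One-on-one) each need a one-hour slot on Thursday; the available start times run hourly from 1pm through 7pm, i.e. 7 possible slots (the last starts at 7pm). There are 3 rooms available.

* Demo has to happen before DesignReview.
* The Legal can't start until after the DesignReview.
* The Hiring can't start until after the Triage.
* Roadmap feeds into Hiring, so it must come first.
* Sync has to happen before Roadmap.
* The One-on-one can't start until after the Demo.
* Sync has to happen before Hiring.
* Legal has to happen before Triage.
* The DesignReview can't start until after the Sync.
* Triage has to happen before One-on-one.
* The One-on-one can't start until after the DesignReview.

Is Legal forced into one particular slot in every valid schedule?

No

Legal can be 3pm (e.g. One-on-one -> 5pm, Triage -> 4pm, Roadmap -> 2pm, Legal -> 3pm, DesignReview -> 2pm, Demo -> 1pm, VendorCall -> 1pm, Hiring -> 5pm, Sync -> 1pm) or 4pm (e.g. Roadmap -> 2pm, VendorCall -> 1pm, Triage -> 5pm, Legal -> 4pm, Hiring -> 6pm, DesignReview -> 2pm, Sync -> 1pm, Demo -> 1pm, One-on-one -> 6pm).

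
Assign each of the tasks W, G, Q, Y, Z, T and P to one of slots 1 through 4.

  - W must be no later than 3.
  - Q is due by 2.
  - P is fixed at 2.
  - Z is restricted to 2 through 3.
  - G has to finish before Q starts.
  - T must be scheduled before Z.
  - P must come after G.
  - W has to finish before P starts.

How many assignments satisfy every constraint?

Splitting on Y: it can be 1 (3), 2 (3), 3 (3), 4 (3). Listing each branch's schedules as (W, G, Q, Z, T, P):
Y=1: (1,1,2,2,1,2) (1,1,2,3,1,2) (1,1,2,3,2,2) — 3.
Y=2: (1,1,2,2,1,2) (1,1,2,3,1,2) (1,1,2,3,2,2) — 3.
Y=3: (1,1,2,2,1,2) (1,1,2,3,1,2) (1,1,2,3,2,2) — 3.
Y=4: (1,1,2,2,1,2) (1,1,2,3,1,2) (1,1,2,3,2,2) — 3.
Summing: 3 + 3 + 3 + 3 = 12.

12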